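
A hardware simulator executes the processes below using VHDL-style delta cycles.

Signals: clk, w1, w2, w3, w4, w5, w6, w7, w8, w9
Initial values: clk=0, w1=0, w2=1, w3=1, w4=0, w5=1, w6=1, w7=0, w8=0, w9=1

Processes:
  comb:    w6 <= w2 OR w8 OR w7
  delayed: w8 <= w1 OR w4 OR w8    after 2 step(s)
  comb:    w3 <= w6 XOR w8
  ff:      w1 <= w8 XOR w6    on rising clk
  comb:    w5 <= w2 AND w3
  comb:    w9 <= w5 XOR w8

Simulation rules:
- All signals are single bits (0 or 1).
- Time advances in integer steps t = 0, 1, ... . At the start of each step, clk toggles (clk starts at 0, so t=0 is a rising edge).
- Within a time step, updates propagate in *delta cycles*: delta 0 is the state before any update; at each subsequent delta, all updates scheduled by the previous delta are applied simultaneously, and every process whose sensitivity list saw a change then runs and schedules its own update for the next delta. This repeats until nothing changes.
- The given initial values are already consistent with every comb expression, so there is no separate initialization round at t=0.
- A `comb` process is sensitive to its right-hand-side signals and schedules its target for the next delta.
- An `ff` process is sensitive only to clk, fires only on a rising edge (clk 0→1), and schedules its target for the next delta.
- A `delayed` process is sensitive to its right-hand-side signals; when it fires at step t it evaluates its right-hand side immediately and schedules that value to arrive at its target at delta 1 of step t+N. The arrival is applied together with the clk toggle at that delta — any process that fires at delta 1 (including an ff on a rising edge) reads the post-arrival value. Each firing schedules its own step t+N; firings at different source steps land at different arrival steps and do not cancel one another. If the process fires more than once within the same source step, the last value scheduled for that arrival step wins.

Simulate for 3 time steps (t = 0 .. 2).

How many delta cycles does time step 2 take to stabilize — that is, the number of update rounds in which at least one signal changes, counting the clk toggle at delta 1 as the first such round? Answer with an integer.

t=0 Δ0: w8=0 w6=1 clk=0 w7=0 w2=1 w5=1 w3=1 w1=0 w4=0 w9=1
  Δ1: clk:0→1
  Δ2: w1:0→1
  (2Δ to stable)
t=1 Δ0: w8=0 w6=1 clk=1 w7=0 w2=1 w5=1 w3=1 w1=1 w4=0 w9=1
  Δ1: clk:1→0
  (1Δ to stable)
t=2 Δ0: w8=0 w6=1 clk=0 w7=0 w2=1 w5=1 w3=1 w1=1 w4=0 w9=1
  Δ1: w8:0→1, clk:0→1
  Δ2: w3:1→0, w1:1→0, w9:1→0
  Δ3: w5:1→0
  Δ4: w9:0→1
  (4Δ to stable)

4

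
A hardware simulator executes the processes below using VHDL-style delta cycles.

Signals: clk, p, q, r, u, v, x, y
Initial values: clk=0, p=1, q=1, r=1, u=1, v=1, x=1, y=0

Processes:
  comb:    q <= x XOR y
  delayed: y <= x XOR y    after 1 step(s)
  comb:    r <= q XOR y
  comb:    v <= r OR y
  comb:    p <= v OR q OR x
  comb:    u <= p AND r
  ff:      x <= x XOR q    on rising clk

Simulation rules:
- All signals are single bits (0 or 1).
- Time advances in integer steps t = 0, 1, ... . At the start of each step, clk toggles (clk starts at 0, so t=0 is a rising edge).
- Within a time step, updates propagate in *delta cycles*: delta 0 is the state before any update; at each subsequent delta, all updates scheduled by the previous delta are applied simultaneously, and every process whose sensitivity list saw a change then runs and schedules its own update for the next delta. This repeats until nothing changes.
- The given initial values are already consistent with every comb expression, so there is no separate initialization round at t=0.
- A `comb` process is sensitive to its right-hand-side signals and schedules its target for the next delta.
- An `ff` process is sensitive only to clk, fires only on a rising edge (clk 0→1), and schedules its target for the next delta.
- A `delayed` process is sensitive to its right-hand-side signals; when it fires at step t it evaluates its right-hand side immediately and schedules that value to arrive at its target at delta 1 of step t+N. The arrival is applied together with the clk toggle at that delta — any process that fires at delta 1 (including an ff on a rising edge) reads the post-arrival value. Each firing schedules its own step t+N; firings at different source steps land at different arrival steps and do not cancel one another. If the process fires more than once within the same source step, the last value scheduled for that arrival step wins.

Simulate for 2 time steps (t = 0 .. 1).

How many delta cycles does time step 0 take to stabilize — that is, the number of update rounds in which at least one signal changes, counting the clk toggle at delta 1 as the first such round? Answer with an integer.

6

t0.Δ0 clk=0 p=1 u=1 q=1 v=1 r=1 y=0 x=1
t0.Δ1 clk=1 p=1 u=1 q=1 v=1 r=1 y=0 x=1
t0.Δ2 clk=1 p=1 u=1 q=1 v=1 r=1 y=0 x=0
t0.Δ3 clk=1 p=1 u=1 q=0 v=1 r=1 y=0 x=0
t0.Δ4 clk=1 p=1 u=1 q=0 v=1 r=0 y=0 x=0
t0.Δ5 clk=1 p=1 u=0 q=0 v=0 r=0 y=0 x=0
t0.Δ6 clk=1 p=0 u=0 q=0 v=0 r=0 y=0 x=0
t1.Δ0 clk=1 p=0 u=0 q=0 v=0 r=0 y=0 x=0
t1.Δ1 clk=0 p=0 u=0 q=0 v=0 r=0 y=0 x=0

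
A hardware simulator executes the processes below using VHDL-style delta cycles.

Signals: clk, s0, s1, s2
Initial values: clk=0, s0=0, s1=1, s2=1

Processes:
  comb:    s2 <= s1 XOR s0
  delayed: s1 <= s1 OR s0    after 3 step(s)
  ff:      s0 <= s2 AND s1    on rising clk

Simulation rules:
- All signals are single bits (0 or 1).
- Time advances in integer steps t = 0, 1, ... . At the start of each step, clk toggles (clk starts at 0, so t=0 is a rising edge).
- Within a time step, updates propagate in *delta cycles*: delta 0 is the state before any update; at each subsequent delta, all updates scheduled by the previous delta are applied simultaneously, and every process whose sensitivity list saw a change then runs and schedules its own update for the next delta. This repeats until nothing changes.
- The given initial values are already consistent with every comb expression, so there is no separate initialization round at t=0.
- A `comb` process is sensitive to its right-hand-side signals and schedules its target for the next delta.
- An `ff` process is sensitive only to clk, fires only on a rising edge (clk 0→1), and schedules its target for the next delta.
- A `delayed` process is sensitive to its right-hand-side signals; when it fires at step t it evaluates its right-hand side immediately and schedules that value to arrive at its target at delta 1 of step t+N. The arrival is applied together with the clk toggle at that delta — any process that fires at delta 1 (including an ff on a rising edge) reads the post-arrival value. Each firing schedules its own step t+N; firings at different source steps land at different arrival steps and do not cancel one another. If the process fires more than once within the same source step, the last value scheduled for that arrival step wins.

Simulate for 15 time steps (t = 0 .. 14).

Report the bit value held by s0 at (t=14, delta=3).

0

[bits: s0,s2,clk,s1]
t=0: Δ0=0101 Δ1=0111 Δ2=1111 Δ3=1011 | 3Δ
t=1: Δ0=1011 Δ1=1001 | 1Δ
t=2: Δ0=1001 Δ1=1011 Δ2=0011 Δ3=0111 | 3Δ
t=3: Δ0=0111 Δ1=0101 | 1Δ
t=4: Δ0=0101 Δ1=0111 Δ2=1111 Δ3=1011 | 3Δ
t=5: Δ0=1011 Δ1=1001 | 1Δ
t=6: Δ0=1001 Δ1=1011 Δ2=0011 Δ3=0111 | 3Δ
t=7: Δ0=0111 Δ1=0101 | 1Δ
t=8: Δ0=0101 Δ1=0111 Δ2=1111 Δ3=1011 | 3Δ
t=9: Δ0=1011 Δ1=1001 | 1Δ
t=10: Δ0=1001 Δ1=1011 Δ2=0011 Δ3=0111 | 3Δ
t=11: Δ0=0111 Δ1=0101 | 1Δ
t=12: Δ0=0101 Δ1=0111 Δ2=1111 Δ3=1011 | 3Δ
t=13: Δ0=1011 Δ1=1001 | 1Δ
t=14: Δ0=1001 Δ1=1011 Δ2=0011 Δ3=0111 | 3Δ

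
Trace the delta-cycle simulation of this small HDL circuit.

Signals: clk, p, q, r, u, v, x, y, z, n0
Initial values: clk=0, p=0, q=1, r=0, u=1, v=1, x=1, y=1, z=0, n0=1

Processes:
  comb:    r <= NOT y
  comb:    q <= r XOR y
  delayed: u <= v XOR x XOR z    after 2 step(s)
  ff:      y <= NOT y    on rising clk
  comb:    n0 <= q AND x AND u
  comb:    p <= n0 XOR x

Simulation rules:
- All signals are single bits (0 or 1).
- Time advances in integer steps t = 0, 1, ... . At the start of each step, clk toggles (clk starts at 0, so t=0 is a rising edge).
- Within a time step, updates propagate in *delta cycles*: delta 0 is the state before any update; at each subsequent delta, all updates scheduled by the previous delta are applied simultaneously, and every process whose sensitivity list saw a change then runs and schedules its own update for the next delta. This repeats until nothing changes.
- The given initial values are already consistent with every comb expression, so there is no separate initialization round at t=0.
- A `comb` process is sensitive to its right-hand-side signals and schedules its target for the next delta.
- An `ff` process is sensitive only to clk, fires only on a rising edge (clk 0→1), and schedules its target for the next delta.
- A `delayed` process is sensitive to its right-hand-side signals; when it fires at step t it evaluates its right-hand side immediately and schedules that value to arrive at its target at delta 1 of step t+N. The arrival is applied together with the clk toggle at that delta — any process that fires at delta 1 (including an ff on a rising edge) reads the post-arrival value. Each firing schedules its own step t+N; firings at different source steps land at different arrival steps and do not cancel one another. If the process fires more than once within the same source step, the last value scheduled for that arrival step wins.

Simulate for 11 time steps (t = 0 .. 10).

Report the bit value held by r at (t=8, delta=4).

1

[bits: clk,v,q,z,y,x,p,r,n0,u]
t=0: Δ0=0110110011 Δ1=1110110011 Δ2=1110010011 Δ3=1100010111 Δ4=1110010101 Δ5=1110011111 Δ6=1110010111 | 6Δ
t=1: Δ0=1110010111 Δ1=0110010111 | 1Δ
t=2: Δ0=0110010111 Δ1=1110010111 Δ2=1110110111 Δ3=1100110011 Δ4=1110110001 Δ5=1110111011 Δ6=1110110011 | 6Δ
t=3: Δ0=1110110011 Δ1=0110110011 | 1Δ
t=4: Δ0=0110110011 Δ1=1110110011 Δ2=1110010011 Δ3=1100010111 Δ4=1110010101 Δ5=1110011111 Δ6=1110010111 | 6Δ
t=5: Δ0=1110010111 Δ1=0110010111 | 1Δ
t=6: Δ0=0110010111 Δ1=1110010111 Δ2=1110110111 Δ3=1100110011 Δ4=1110110001 Δ5=1110111011 Δ6=1110110011 | 6Δ
t=7: Δ0=1110110011 Δ1=0110110011 | 1Δ
t=8: Δ0=0110110011 Δ1=1110110011 Δ2=1110010011 Δ3=1100010111 Δ4=1110010101 Δ5=1110011111 Δ6=1110010111 | 6Δ
t=9: Δ0=1110010111 Δ1=0110010111 | 1Δ
t=10: Δ0=0110010111 Δ1=1110010111 Δ2=1110110111 Δ3=1100110011 Δ4=1110110001 Δ5=1110111011 Δ6=1110110011 | 6Δ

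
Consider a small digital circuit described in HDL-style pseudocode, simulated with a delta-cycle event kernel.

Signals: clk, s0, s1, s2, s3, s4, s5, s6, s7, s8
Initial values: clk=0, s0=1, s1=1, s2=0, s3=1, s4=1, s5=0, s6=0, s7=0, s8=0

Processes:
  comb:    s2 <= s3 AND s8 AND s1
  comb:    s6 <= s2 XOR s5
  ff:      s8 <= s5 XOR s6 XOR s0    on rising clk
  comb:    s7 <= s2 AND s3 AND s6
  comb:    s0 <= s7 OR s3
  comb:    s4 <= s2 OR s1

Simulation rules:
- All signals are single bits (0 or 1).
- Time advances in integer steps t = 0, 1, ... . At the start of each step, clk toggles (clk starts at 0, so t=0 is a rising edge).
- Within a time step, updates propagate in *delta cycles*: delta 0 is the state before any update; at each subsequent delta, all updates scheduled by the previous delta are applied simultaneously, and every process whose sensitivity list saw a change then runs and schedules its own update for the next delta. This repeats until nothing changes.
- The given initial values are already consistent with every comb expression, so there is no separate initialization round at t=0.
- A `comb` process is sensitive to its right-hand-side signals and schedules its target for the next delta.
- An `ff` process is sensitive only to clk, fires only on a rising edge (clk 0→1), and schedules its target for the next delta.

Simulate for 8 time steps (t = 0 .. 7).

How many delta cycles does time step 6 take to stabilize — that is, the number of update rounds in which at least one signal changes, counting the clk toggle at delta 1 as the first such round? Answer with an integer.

4

[bits: s1,s3,s0,s7,s2,s6,s5,clk,s8,s4]
t=0: Δ0=1110000001 Δ1=1110000101 Δ2=1110000111 Δ3=1110100111 Δ4=1110110111 Δ5=1111110111 | 5Δ
t=1: Δ0=1111110111 Δ1=1111110011 | 1Δ
t=2: Δ0=1111110011 Δ1=1111110111 Δ2=1111110101 Δ3=1111010101 Δ4=1110000101 | 4Δ
t=3: Δ0=1110000101 Δ1=1110000001 | 1Δ
t=4: Δ0=1110000001 Δ1=1110000101 Δ2=1110000111 Δ3=1110100111 Δ4=1110110111 Δ5=1111110111 | 5Δ
t=5: Δ0=1111110111 Δ1=1111110011 | 1Δ
t=6: Δ0=1111110011 Δ1=1111110111 Δ2=1111110101 Δ3=1111010101 Δ4=1110000101 | 4Δ
t=7: Δ0=1110000101 Δ1=1110000001 | 1Δ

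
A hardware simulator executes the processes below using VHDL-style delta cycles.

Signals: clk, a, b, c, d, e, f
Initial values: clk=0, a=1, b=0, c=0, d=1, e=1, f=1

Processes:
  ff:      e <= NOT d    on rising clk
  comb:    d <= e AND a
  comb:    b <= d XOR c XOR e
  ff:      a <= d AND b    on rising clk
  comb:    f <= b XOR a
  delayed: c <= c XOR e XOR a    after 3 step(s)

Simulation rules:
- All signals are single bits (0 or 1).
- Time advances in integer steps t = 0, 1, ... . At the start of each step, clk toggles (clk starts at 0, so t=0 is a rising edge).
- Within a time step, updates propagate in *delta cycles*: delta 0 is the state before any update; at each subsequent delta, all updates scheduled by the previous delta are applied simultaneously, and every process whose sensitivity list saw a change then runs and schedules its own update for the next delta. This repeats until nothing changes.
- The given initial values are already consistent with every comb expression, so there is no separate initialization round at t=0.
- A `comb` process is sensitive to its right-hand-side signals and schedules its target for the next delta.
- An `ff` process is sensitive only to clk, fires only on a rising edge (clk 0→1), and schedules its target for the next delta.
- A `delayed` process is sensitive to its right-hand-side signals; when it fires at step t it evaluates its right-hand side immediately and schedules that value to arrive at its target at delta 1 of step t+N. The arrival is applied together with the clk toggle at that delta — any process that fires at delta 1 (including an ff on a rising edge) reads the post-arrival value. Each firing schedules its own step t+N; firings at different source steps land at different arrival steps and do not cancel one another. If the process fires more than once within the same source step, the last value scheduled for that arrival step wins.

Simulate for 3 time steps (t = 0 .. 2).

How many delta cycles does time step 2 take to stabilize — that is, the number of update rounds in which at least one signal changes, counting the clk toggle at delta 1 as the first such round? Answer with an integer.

t=0 Δ0: c=0 d=1 a=1 clk=0 e=1 f=1 b=0
  Δ1: clk:0→1
  Δ2: a:1→0, e:1→0
  Δ3: d:1→0, f:1→0, b:0→1
  Δ4: f:0→1, b:1→0
  Δ5: f:1→0
  (5Δ to stable)
t=1 Δ0: c=0 d=0 a=0 clk=1 e=0 f=0 b=0
  Δ1: clk:1→0
  (1Δ to stable)
t=2 Δ0: c=0 d=0 a=0 clk=0 e=0 f=0 b=0
  Δ1: clk:0→1
  Δ2: e:0→1
  Δ3: b:0→1
  Δ4: f:0→1
  (4Δ to stable)

4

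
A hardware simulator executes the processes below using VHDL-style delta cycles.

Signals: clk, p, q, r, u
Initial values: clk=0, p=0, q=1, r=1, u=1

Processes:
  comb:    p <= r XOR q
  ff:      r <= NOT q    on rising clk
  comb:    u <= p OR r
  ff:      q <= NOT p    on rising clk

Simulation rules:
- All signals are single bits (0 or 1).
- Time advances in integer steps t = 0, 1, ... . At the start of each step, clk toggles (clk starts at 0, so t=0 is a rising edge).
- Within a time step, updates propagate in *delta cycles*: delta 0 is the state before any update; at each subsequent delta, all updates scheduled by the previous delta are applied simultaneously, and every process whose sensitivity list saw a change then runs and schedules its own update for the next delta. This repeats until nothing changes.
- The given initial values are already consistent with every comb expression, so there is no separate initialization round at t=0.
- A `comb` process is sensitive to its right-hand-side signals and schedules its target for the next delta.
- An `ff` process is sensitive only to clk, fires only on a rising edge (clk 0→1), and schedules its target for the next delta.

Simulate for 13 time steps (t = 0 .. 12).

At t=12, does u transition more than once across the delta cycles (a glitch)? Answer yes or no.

t0.Δ0 clk=0 q=1 u=1 r=1 p=0
t0.Δ1 clk=1 q=1 u=1 r=1 p=0
t0.Δ2 clk=1 q=1 u=1 r=0 p=0
t0.Δ3 clk=1 q=1 u=0 r=0 p=1
t0.Δ4 clk=1 q=1 u=1 r=0 p=1
t1.Δ0 clk=1 q=1 u=1 r=0 p=1
t1.Δ1 clk=0 q=1 u=1 r=0 p=1
t2.Δ0 clk=0 q=1 u=1 r=0 p=1
t2.Δ1 clk=1 q=1 u=1 r=0 p=1
t2.Δ2 clk=1 q=0 u=1 r=0 p=1
t2.Δ3 clk=1 q=0 u=1 r=0 p=0
t2.Δ4 clk=1 q=0 u=0 r=0 p=0
t3.Δ0 clk=1 q=0 u=0 r=0 p=0
t3.Δ1 clk=0 q=0 u=0 r=0 p=0
t4.Δ0 clk=0 q=0 u=0 r=0 p=0
t4.Δ1 clk=1 q=0 u=0 r=0 p=0
t4.Δ2 clk=1 q=1 u=0 r=1 p=0
t4.Δ3 clk=1 q=1 u=1 r=1 p=0
t5.Δ0 clk=1 q=1 u=1 r=1 p=0
t5.Δ1 clk=0 q=1 u=1 r=1 p=0
t6.Δ0 clk=0 q=1 u=1 r=1 p=0
t6.Δ1 clk=1 q=1 u=1 r=1 p=0
t6.Δ2 clk=1 q=1 u=1 r=0 p=0
t6.Δ3 clk=1 q=1 u=0 r=0 p=1
t6.Δ4 clk=1 q=1 u=1 r=0 p=1
t7.Δ0 clk=1 q=1 u=1 r=0 p=1
t7.Δ1 clk=0 q=1 u=1 r=0 p=1
t8.Δ0 clk=0 q=1 u=1 r=0 p=1
t8.Δ1 clk=1 q=1 u=1 r=0 p=1
t8.Δ2 clk=1 q=0 u=1 r=0 p=1
t8.Δ3 clk=1 q=0 u=1 r=0 p=0
t8.Δ4 clk=1 q=0 u=0 r=0 p=0
t9.Δ0 clk=1 q=0 u=0 r=0 p=0
t9.Δ1 clk=0 q=0 u=0 r=0 p=0
t10.Δ0 clk=0 q=0 u=0 r=0 p=0
t10.Δ1 clk=1 q=0 u=0 r=0 p=0
t10.Δ2 clk=1 q=1 u=0 r=1 p=0
t10.Δ3 clk=1 q=1 u=1 r=1 p=0
t11.Δ0 clk=1 q=1 u=1 r=1 p=0
t11.Δ1 clk=0 q=1 u=1 r=1 p=0
t12.Δ0 clk=0 q=1 u=1 r=1 p=0
t12.Δ1 clk=1 q=1 u=1 r=1 p=0
t12.Δ2 clk=1 q=1 u=1 r=0 p=0
t12.Δ3 clk=1 q=1 u=0 r=0 p=1
t12.Δ4 clk=1 q=1 u=1 r=0 p=1

yes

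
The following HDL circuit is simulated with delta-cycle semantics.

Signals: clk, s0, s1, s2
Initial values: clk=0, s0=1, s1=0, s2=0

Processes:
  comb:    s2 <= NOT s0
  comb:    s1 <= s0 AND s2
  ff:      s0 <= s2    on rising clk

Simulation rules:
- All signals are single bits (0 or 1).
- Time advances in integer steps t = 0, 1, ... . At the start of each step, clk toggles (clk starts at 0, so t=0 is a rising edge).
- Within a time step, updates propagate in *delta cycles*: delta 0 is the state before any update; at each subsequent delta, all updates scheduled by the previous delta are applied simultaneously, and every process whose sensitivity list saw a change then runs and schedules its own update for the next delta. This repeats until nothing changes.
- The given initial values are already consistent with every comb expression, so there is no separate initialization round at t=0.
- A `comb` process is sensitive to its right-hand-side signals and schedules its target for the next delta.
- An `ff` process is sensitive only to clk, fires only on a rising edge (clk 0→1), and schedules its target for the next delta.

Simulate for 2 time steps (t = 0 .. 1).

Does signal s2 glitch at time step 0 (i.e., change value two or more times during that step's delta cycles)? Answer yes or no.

t0.Δ0 clk=0 s1=0 s2=0 s0=1
t0.Δ1 clk=1 s1=0 s2=0 s0=1
t0.Δ2 clk=1 s1=0 s2=0 s0=0
t0.Δ3 clk=1 s1=0 s2=1 s0=0
t1.Δ0 clk=1 s1=0 s2=1 s0=0
t1.Δ1 clk=0 s1=0 s2=1 s0=0

no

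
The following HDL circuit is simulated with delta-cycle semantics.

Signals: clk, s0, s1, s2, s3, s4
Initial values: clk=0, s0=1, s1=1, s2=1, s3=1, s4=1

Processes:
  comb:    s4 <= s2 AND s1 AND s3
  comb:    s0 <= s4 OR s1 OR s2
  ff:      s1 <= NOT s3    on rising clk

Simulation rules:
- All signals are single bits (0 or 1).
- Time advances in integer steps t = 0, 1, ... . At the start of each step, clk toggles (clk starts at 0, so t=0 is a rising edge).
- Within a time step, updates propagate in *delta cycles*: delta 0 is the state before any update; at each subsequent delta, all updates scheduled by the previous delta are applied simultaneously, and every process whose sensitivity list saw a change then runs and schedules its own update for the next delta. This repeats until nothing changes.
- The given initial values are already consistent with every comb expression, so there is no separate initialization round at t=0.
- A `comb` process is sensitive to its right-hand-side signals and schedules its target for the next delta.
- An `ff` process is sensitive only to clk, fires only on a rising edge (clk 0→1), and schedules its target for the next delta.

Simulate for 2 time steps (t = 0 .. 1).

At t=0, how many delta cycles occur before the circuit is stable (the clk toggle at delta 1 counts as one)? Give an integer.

[bits: clk,s1,s4,s3,s2,s0]
t=0: Δ0=011111 Δ1=111111 Δ2=101111 Δ3=100111 | 3Δ
t=1: Δ0=100111 Δ1=000111 | 1Δ

3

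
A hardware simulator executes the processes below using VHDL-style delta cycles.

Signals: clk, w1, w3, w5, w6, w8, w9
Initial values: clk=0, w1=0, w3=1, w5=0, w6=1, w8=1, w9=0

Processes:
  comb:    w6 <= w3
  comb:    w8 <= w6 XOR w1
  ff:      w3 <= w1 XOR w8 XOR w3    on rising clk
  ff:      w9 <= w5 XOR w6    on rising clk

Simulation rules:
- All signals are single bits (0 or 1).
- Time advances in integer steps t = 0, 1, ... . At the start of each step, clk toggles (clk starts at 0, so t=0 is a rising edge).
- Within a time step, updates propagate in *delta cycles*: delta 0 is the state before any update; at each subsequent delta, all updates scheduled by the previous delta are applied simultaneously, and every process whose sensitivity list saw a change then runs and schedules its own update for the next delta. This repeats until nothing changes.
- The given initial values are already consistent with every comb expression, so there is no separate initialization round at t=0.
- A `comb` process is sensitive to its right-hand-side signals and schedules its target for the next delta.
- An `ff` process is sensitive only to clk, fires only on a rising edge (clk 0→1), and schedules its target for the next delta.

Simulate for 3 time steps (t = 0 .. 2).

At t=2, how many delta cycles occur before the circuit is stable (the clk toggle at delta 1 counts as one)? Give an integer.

2

[bits: w5,w8,w3,clk,w1,w9,w6]
t=0: Δ0=0110001 Δ1=0111001 Δ2=0101011 Δ3=0101010 Δ4=0001010 | 4Δ
t=1: Δ0=0001010 Δ1=0000010 | 1Δ
t=2: Δ0=0000010 Δ1=0001010 Δ2=0001000 | 2Δ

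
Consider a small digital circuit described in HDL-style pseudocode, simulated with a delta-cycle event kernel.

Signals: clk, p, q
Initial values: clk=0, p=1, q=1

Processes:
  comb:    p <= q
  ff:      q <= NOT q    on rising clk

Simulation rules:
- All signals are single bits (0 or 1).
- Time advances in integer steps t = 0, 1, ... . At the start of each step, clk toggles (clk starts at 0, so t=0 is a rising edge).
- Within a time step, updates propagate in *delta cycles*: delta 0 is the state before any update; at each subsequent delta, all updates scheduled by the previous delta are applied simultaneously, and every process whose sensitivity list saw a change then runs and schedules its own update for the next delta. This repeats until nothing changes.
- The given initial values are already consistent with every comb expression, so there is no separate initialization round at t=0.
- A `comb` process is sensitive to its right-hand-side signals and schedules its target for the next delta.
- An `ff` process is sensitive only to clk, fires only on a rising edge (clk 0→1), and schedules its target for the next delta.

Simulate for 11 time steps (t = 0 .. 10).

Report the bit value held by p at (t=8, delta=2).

1

t0.Δ0 q=1 p=1 clk=0
t0.Δ1 q=1 p=1 clk=1
t0.Δ2 q=0 p=1 clk=1
t0.Δ3 q=0 p=0 clk=1
t1.Δ0 q=0 p=0 clk=1
t1.Δ1 q=0 p=0 clk=0
t2.Δ0 q=0 p=0 clk=0
t2.Δ1 q=0 p=0 clk=1
t2.Δ2 q=1 p=0 clk=1
t2.Δ3 q=1 p=1 clk=1
t3.Δ0 q=1 p=1 clk=1
t3.Δ1 q=1 p=1 clk=0
t4.Δ0 q=1 p=1 clk=0
t4.Δ1 q=1 p=1 clk=1
t4.Δ2 q=0 p=1 clk=1
t4.Δ3 q=0 p=0 clk=1
t5.Δ0 q=0 p=0 clk=1
t5.Δ1 q=0 p=0 clk=0
t6.Δ0 q=0 p=0 clk=0
t6.Δ1 q=0 p=0 clk=1
t6.Δ2 q=1 p=0 clk=1
t6.Δ3 q=1 p=1 clk=1
t7.Δ0 q=1 p=1 clk=1
t7.Δ1 q=1 p=1 clk=0
t8.Δ0 q=1 p=1 clk=0
t8.Δ1 q=1 p=1 clk=1
t8.Δ2 q=0 p=1 clk=1
t8.Δ3 q=0 p=0 clk=1
t9.Δ0 q=0 p=0 clk=1
t9.Δ1 q=0 p=0 clk=0
t10.Δ0 q=0 p=0 clk=0
t10.Δ1 q=0 p=0 clk=1
t10.Δ2 q=1 p=0 clk=1
t10.Δ3 q=1 p=1 clk=1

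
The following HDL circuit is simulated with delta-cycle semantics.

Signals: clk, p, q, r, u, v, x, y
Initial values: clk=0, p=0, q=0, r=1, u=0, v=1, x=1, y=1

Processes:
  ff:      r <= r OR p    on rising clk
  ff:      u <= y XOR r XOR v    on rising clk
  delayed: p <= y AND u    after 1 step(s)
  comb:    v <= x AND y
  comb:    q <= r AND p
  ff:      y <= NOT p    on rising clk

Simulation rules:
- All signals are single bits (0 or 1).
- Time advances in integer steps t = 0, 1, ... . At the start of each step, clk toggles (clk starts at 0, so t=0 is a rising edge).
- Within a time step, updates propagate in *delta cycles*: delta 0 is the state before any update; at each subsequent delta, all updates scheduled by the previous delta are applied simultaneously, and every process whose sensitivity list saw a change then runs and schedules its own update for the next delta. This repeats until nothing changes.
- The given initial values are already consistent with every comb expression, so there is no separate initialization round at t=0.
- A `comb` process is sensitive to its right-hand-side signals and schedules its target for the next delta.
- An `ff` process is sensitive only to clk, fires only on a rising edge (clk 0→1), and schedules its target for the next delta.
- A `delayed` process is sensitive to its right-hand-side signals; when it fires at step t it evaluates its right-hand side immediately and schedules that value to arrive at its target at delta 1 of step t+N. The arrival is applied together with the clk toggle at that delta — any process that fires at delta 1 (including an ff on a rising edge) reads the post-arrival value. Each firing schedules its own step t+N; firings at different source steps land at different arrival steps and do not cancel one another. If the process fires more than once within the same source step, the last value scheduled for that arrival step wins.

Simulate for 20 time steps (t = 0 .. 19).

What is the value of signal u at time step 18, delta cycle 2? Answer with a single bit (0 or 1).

1

t=0 Δ0: v=1 p=0 q=0 x=1 u=0 clk=0 y=1 r=1
  Δ1: clk:0→1
  Δ2: u:0→1
  (2Δ to stable)
t=1 Δ0: v=1 p=0 q=0 x=1 u=1 clk=1 y=1 r=1
  Δ1: p:0→1, clk:1→0
  Δ2: q:0→1
  (2Δ to stable)
t=2 Δ0: v=1 p=1 q=1 x=1 u=1 clk=0 y=1 r=1
  Δ1: clk:0→1
  Δ2: y:1→0
  Δ3: v:1→0
  (3Δ to stable)
t=3 Δ0: v=0 p=1 q=1 x=1 u=1 clk=1 y=0 r=1
  Δ1: p:1→0, clk:1→0
  Δ2: q:1→0
  (2Δ to stable)
t=4 Δ0: v=0 p=0 q=0 x=1 u=1 clk=0 y=0 r=1
  Δ1: clk:0→1
  Δ2: y:0→1
  Δ3: v:0→1
  (3Δ to stable)
t=5 Δ0: v=1 p=0 q=0 x=1 u=1 clk=1 y=1 r=1
  Δ1: p:0→1, clk:1→0
  Δ2: q:0→1
  (2Δ to stable)
t=6 Δ0: v=1 p=1 q=1 x=1 u=1 clk=0 y=1 r=1
  Δ1: clk:0→1
  Δ2: y:1→0
  Δ3: v:1→0
  (3Δ to stable)
t=7 Δ0: v=0 p=1 q=1 x=1 u=1 clk=1 y=0 r=1
  Δ1: p:1→0, clk:1→0
  Δ2: q:1→0
  (2Δ to stable)
t=8 Δ0: v=0 p=0 q=0 x=1 u=1 clk=0 y=0 r=1
  Δ1: clk:0→1
  Δ2: y:0→1
  Δ3: v:0→1
  (3Δ to stable)
t=9 Δ0: v=1 p=0 q=0 x=1 u=1 clk=1 y=1 r=1
  Δ1: p:0→1, clk:1→0
  Δ2: q:0→1
  (2Δ to stable)
t=10 Δ0: v=1 p=1 q=1 x=1 u=1 clk=0 y=1 r=1
  Δ1: clk:0→1
  Δ2: y:1→0
  Δ3: v:1→0
  (3Δ to stable)
t=11 Δ0: v=0 p=1 q=1 x=1 u=1 clk=1 y=0 r=1
  Δ1: p:1→0, clk:1→0
  Δ2: q:1→0
  (2Δ to stable)
t=12 Δ0: v=0 p=0 q=0 x=1 u=1 clk=0 y=0 r=1
  Δ1: clk:0→1
  Δ2: y:0→1
  Δ3: v:0→1
  (3Δ to stable)
t=13 Δ0: v=1 p=0 q=0 x=1 u=1 clk=1 y=1 r=1
  Δ1: p:0→1, clk:1→0
  Δ2: q:0→1
  (2Δ to stable)
t=14 Δ0: v=1 p=1 q=1 x=1 u=1 clk=0 y=1 r=1
  Δ1: clk:0→1
  Δ2: y:1→0
  Δ3: v:1→0
  (3Δ to stable)
t=15 Δ0: v=0 p=1 q=1 x=1 u=1 clk=1 y=0 r=1
  Δ1: p:1→0, clk:1→0
  Δ2: q:1→0
  (2Δ to stable)
t=16 Δ0: v=0 p=0 q=0 x=1 u=1 clk=0 y=0 r=1
  Δ1: clk:0→1
  Δ2: y:0→1
  Δ3: v:0→1
  (3Δ to stable)
t=17 Δ0: v=1 p=0 q=0 x=1 u=1 clk=1 y=1 r=1
  Δ1: p:0→1, clk:1→0
  Δ2: q:0→1
  (2Δ to stable)
t=18 Δ0: v=1 p=1 q=1 x=1 u=1 clk=0 y=1 r=1
  Δ1: clk:0→1
  Δ2: y:1→0
  Δ3: v:1→0
  (3Δ to stable)
t=19 Δ0: v=0 p=1 q=1 x=1 u=1 clk=1 y=0 r=1
  Δ1: p:1→0, clk:1→0
  Δ2: q:1→0
  (2Δ to stable)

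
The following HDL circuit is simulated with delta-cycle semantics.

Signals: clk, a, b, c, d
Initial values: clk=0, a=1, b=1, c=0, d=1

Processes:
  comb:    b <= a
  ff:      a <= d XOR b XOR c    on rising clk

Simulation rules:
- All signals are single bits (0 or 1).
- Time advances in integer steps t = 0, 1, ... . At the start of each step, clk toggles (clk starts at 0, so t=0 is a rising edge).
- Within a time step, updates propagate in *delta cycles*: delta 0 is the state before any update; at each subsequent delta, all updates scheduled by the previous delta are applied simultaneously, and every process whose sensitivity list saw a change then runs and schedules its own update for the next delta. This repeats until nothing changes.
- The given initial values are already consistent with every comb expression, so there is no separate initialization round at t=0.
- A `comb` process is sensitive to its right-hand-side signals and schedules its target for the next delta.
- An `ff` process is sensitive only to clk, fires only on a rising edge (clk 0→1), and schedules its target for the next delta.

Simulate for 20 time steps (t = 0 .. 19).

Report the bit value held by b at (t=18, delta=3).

[bits: b,clk,a,d,c]
t=0: Δ0=10110 Δ1=11110 Δ2=11010 Δ3=01010 | 3Δ
t=1: Δ0=01010 Δ1=00010 | 1Δ
t=2: Δ0=00010 Δ1=01010 Δ2=01110 Δ3=11110 | 3Δ
t=3: Δ0=11110 Δ1=10110 | 1Δ
t=4: Δ0=10110 Δ1=11110 Δ2=11010 Δ3=01010 | 3Δ
t=5: Δ0=01010 Δ1=00010 | 1Δ
t=6: Δ0=00010 Δ1=01010 Δ2=01110 Δ3=11110 | 3Δ
t=7: Δ0=11110 Δ1=10110 | 1Δ
t=8: Δ0=10110 Δ1=11110 Δ2=11010 Δ3=01010 | 3Δ
t=9: Δ0=01010 Δ1=00010 | 1Δ
t=10: Δ0=00010 Δ1=01010 Δ2=01110 Δ3=11110 | 3Δ
t=11: Δ0=11110 Δ1=10110 | 1Δ
t=12: Δ0=10110 Δ1=11110 Δ2=11010 Δ3=01010 | 3Δ
t=13: Δ0=01010 Δ1=00010 | 1Δ
t=14: Δ0=00010 Δ1=01010 Δ2=01110 Δ3=11110 | 3Δ
t=15: Δ0=11110 Δ1=10110 | 1Δ
t=16: Δ0=10110 Δ1=11110 Δ2=11010 Δ3=01010 | 3Δ
t=17: Δ0=01010 Δ1=00010 | 1Δ
t=18: Δ0=00010 Δ1=01010 Δ2=01110 Δ3=11110 | 3Δ
t=19: Δ0=11110 Δ1=10110 | 1Δ

1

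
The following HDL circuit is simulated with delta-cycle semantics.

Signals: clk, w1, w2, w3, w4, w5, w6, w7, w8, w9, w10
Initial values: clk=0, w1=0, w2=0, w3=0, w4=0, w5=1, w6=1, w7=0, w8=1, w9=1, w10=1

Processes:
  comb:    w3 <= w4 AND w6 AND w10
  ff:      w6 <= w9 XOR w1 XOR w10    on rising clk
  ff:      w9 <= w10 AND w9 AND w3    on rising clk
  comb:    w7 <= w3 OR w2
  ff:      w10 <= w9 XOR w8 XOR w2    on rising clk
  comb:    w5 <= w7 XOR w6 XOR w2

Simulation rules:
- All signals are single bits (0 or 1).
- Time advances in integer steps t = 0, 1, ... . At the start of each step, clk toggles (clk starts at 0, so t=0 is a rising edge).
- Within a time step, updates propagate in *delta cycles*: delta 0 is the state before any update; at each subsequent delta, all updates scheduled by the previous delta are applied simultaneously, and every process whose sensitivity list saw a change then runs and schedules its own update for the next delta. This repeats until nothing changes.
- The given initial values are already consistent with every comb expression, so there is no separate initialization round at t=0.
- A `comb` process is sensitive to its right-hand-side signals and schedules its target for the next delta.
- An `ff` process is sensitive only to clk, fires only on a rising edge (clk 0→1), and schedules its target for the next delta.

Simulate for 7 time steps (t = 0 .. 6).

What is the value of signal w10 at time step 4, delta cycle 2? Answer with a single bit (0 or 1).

1

t0.Δ0 w2=0 w3=0 w4=0 w6=1 w8=1 w10=1 w1=0 w5=1 clk=0 w9=1 w7=0
t0.Δ1 w2=0 w3=0 w4=0 w6=1 w8=1 w10=1 w1=0 w5=1 clk=1 w9=1 w7=0
t0.Δ2 w2=0 w3=0 w4=0 w6=0 w8=1 w10=0 w1=0 w5=1 clk=1 w9=0 w7=0
t0.Δ3 w2=0 w3=0 w4=0 w6=0 w8=1 w10=0 w1=0 w5=0 clk=1 w9=0 w7=0
t1.Δ0 w2=0 w3=0 w4=0 w6=0 w8=1 w10=0 w1=0 w5=0 clk=1 w9=0 w7=0
t1.Δ1 w2=0 w3=0 w4=0 w6=0 w8=1 w10=0 w1=0 w5=0 clk=0 w9=0 w7=0
t2.Δ0 w2=0 w3=0 w4=0 w6=0 w8=1 w10=0 w1=0 w5=0 clk=0 w9=0 w7=0
t2.Δ1 w2=0 w3=0 w4=0 w6=0 w8=1 w10=0 w1=0 w5=0 clk=1 w9=0 w7=0
t2.Δ2 w2=0 w3=0 w4=0 w6=0 w8=1 w10=1 w1=0 w5=0 clk=1 w9=0 w7=0
t3.Δ0 w2=0 w3=0 w4=0 w6=0 w8=1 w10=1 w1=0 w5=0 clk=1 w9=0 w7=0
t3.Δ1 w2=0 w3=0 w4=0 w6=0 w8=1 w10=1 w1=0 w5=0 clk=0 w9=0 w7=0
t4.Δ0 w2=0 w3=0 w4=0 w6=0 w8=1 w10=1 w1=0 w5=0 clk=0 w9=0 w7=0
t4.Δ1 w2=0 w3=0 w4=0 w6=0 w8=1 w10=1 w1=0 w5=0 clk=1 w9=0 w7=0
t4.Δ2 w2=0 w3=0 w4=0 w6=1 w8=1 w10=1 w1=0 w5=0 clk=1 w9=0 w7=0
t4.Δ3 w2=0 w3=0 w4=0 w6=1 w8=1 w10=1 w1=0 w5=1 clk=1 w9=0 w7=0
t5.Δ0 w2=0 w3=0 w4=0 w6=1 w8=1 w10=1 w1=0 w5=1 clk=1 w9=0 w7=0
t5.Δ1 w2=0 w3=0 w4=0 w6=1 w8=1 w10=1 w1=0 w5=1 clk=0 w9=0 w7=0
t6.Δ0 w2=0 w3=0 w4=0 w6=1 w8=1 w10=1 w1=0 w5=1 clk=0 w9=0 w7=0
t6.Δ1 w2=0 w3=0 w4=0 w6=1 w8=1 w10=1 w1=0 w5=1 clk=1 w9=0 w7=0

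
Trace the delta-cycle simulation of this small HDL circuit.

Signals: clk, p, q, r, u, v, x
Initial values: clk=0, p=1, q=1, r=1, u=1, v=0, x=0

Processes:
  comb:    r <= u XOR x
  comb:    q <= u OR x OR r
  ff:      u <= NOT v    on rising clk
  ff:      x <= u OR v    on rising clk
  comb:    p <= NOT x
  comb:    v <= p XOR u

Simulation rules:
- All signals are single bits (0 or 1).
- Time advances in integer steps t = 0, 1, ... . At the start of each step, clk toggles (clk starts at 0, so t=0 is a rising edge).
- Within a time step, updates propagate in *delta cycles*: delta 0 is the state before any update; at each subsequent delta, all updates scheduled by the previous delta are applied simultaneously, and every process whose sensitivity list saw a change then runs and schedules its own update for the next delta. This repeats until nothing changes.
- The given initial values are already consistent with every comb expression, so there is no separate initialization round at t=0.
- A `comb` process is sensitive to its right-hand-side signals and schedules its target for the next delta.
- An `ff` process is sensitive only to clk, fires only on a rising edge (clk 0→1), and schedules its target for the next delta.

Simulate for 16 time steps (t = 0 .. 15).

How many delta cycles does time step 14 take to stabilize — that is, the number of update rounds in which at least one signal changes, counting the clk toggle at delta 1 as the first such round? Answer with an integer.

t0.Δ0 r=1 p=1 x=0 u=1 q=1 v=0 clk=0
t0.Δ1 r=1 p=1 x=0 u=1 q=1 v=0 clk=1
t0.Δ2 r=1 p=1 x=1 u=1 q=1 v=0 clk=1
t0.Δ3 r=0 p=0 x=1 u=1 q=1 v=0 clk=1
t0.Δ4 r=0 p=0 x=1 u=1 q=1 v=1 clk=1
t1.Δ0 r=0 p=0 x=1 u=1 q=1 v=1 clk=1
t1.Δ1 r=0 p=0 x=1 u=1 q=1 v=1 clk=0
t2.Δ0 r=0 p=0 x=1 u=1 q=1 v=1 clk=0
t2.Δ1 r=0 p=0 x=1 u=1 q=1 v=1 clk=1
t2.Δ2 r=0 p=0 x=1 u=0 q=1 v=1 clk=1
t2.Δ3 r=1 p=0 x=1 u=0 q=1 v=0 clk=1
t3.Δ0 r=1 p=0 x=1 u=0 q=1 v=0 clk=1
t3.Δ1 r=1 p=0 x=1 u=0 q=1 v=0 clk=0
t4.Δ0 r=1 p=0 x=1 u=0 q=1 v=0 clk=0
t4.Δ1 r=1 p=0 x=1 u=0 q=1 v=0 clk=1
t4.Δ2 r=1 p=0 x=0 u=1 q=1 v=0 clk=1
t4.Δ3 r=1 p=1 x=0 u=1 q=1 v=1 clk=1
t4.Δ4 r=1 p=1 x=0 u=1 q=1 v=0 clk=1
t5.Δ0 r=1 p=1 x=0 u=1 q=1 v=0 clk=1
t5.Δ1 r=1 p=1 x=0 u=1 q=1 v=0 clk=0
t6.Δ0 r=1 p=1 x=0 u=1 q=1 v=0 clk=0
t6.Δ1 r=1 p=1 x=0 u=1 q=1 v=0 clk=1
t6.Δ2 r=1 p=1 x=1 u=1 q=1 v=0 clk=1
t6.Δ3 r=0 p=0 x=1 u=1 q=1 v=0 clk=1
t6.Δ4 r=0 p=0 x=1 u=1 q=1 v=1 clk=1
t7.Δ0 r=0 p=0 x=1 u=1 q=1 v=1 clk=1
t7.Δ1 r=0 p=0 x=1 u=1 q=1 v=1 clk=0
t8.Δ0 r=0 p=0 x=1 u=1 q=1 v=1 clk=0
t8.Δ1 r=0 p=0 x=1 u=1 q=1 v=1 clk=1
t8.Δ2 r=0 p=0 x=1 u=0 q=1 v=1 clk=1
t8.Δ3 r=1 p=0 x=1 u=0 q=1 v=0 clk=1
t9.Δ0 r=1 p=0 x=1 u=0 q=1 v=0 clk=1
t9.Δ1 r=1 p=0 x=1 u=0 q=1 v=0 clk=0
t10.Δ0 r=1 p=0 x=1 u=0 q=1 v=0 clk=0
t10.Δ1 r=1 p=0 x=1 u=0 q=1 v=0 clk=1
t10.Δ2 r=1 p=0 x=0 u=1 q=1 v=0 clk=1
t10.Δ3 r=1 p=1 x=0 u=1 q=1 v=1 clk=1
t10.Δ4 r=1 p=1 x=0 u=1 q=1 v=0 clk=1
t11.Δ0 r=1 p=1 x=0 u=1 q=1 v=0 clk=1
t11.Δ1 r=1 p=1 x=0 u=1 q=1 v=0 clk=0
t12.Δ0 r=1 p=1 x=0 u=1 q=1 v=0 clk=0
t12.Δ1 r=1 p=1 x=0 u=1 q=1 v=0 clk=1
t12.Δ2 r=1 p=1 x=1 u=1 q=1 v=0 clk=1
t12.Δ3 r=0 p=0 x=1 u=1 q=1 v=0 clk=1
t12.Δ4 r=0 p=0 x=1 u=1 q=1 v=1 clk=1
t13.Δ0 r=0 p=0 x=1 u=1 q=1 v=1 clk=1
t13.Δ1 r=0 p=0 x=1 u=1 q=1 v=1 clk=0
t14.Δ0 r=0 p=0 x=1 u=1 q=1 v=1 clk=0
t14.Δ1 r=0 p=0 x=1 u=1 q=1 v=1 clk=1
t14.Δ2 r=0 p=0 x=1 u=0 q=1 v=1 clk=1
t14.Δ3 r=1 p=0 x=1 u=0 q=1 v=0 clk=1
t15.Δ0 r=1 p=0 x=1 u=0 q=1 v=0 clk=1
t15.Δ1 r=1 p=0 x=1 u=0 q=1 v=0 clk=0

3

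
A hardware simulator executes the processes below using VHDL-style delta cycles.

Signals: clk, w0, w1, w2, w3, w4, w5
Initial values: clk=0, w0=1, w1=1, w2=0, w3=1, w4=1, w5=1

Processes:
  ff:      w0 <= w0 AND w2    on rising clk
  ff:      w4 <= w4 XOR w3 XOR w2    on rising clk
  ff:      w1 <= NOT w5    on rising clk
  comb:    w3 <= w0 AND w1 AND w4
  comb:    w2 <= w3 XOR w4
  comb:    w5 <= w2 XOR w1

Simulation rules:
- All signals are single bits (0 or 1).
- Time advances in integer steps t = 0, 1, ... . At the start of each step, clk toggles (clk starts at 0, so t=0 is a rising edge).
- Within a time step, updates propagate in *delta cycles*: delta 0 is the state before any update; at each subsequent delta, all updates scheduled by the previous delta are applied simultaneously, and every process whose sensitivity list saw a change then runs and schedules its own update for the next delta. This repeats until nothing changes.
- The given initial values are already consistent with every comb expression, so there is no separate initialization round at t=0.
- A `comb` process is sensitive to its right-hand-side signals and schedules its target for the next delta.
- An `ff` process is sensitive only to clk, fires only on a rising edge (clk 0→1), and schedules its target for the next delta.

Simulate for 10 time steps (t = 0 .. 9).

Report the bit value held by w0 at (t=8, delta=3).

t0.Δ0 w5=1 w3=1 clk=0 w4=1 w0=1 w1=1 w2=0
t0.Δ1 w5=1 w3=1 clk=1 w4=1 w0=1 w1=1 w2=0
t0.Δ2 w5=1 w3=1 clk=1 w4=0 w0=0 w1=0 w2=0
t0.Δ3 w5=0 w3=0 clk=1 w4=0 w0=0 w1=0 w2=1
t0.Δ4 w5=1 w3=0 clk=1 w4=0 w0=0 w1=0 w2=0
t0.Δ5 w5=0 w3=0 clk=1 w4=0 w0=0 w1=0 w2=0
t1.Δ0 w5=0 w3=0 clk=1 w4=0 w0=0 w1=0 w2=0
t1.Δ1 w5=0 w3=0 clk=0 w4=0 w0=0 w1=0 w2=0
t2.Δ0 w5=0 w3=0 clk=0 w4=0 w0=0 w1=0 w2=0
t2.Δ1 w5=0 w3=0 clk=1 w4=0 w0=0 w1=0 w2=0
t2.Δ2 w5=0 w3=0 clk=1 w4=0 w0=0 w1=1 w2=0
t2.Δ3 w5=1 w3=0 clk=1 w4=0 w0=0 w1=1 w2=0
t3.Δ0 w5=1 w3=0 clk=1 w4=0 w0=0 w1=1 w2=0
t3.Δ1 w5=1 w3=0 clk=0 w4=0 w0=0 w1=1 w2=0
t4.Δ0 w5=1 w3=0 clk=0 w4=0 w0=0 w1=1 w2=0
t4.Δ1 w5=1 w3=0 clk=1 w4=0 w0=0 w1=1 w2=0
t4.Δ2 w5=1 w3=0 clk=1 w4=0 w0=0 w1=0 w2=0
t4.Δ3 w5=0 w3=0 clk=1 w4=0 w0=0 w1=0 w2=0
t5.Δ0 w5=0 w3=0 clk=1 w4=0 w0=0 w1=0 w2=0
t5.Δ1 w5=0 w3=0 clk=0 w4=0 w0=0 w1=0 w2=0
t6.Δ0 w5=0 w3=0 clk=0 w4=0 w0=0 w1=0 w2=0
t6.Δ1 w5=0 w3=0 clk=1 w4=0 w0=0 w1=0 w2=0
t6.Δ2 w5=0 w3=0 clk=1 w4=0 w0=0 w1=1 w2=0
t6.Δ3 w5=1 w3=0 clk=1 w4=0 w0=0 w1=1 w2=0
t7.Δ0 w5=1 w3=0 clk=1 w4=0 w0=0 w1=1 w2=0
t7.Δ1 w5=1 w3=0 clk=0 w4=0 w0=0 w1=1 w2=0
t8.Δ0 w5=1 w3=0 clk=0 w4=0 w0=0 w1=1 w2=0
t8.Δ1 w5=1 w3=0 clk=1 w4=0 w0=0 w1=1 w2=0
t8.Δ2 w5=1 w3=0 clk=1 w4=0 w0=0 w1=0 w2=0
t8.Δ3 w5=0 w3=0 clk=1 w4=0 w0=0 w1=0 w2=0
t9.Δ0 w5=0 w3=0 clk=1 w4=0 w0=0 w1=0 w2=0
t9.Δ1 w5=0 w3=0 clk=0 w4=0 w0=0 w1=0 w2=0

0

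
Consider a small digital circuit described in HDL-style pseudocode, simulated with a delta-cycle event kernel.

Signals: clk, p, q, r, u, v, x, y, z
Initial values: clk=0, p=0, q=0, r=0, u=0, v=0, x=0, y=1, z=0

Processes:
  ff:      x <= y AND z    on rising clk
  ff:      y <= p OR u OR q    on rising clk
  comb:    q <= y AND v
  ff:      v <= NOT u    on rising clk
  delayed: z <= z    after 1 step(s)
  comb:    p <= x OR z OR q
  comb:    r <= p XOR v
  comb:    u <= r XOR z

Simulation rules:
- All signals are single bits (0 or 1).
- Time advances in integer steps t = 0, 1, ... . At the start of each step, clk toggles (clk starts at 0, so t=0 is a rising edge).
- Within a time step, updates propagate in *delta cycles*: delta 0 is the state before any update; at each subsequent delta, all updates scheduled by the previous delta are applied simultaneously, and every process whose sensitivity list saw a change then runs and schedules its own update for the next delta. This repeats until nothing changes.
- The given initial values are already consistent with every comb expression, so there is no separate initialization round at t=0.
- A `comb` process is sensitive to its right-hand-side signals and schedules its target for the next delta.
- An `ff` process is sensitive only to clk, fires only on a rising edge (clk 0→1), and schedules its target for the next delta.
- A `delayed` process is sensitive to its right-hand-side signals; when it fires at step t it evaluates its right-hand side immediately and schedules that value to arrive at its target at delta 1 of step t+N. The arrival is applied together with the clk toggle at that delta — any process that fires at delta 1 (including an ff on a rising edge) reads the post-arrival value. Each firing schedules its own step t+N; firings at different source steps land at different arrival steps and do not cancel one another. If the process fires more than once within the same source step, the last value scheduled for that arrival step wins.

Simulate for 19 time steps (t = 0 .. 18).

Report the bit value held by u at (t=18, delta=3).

1

t=0 Δ0: v=0 x=0 p=0 r=0 clk=0 q=0 z=0 u=0 y=1
  Δ1: clk:0→1
  Δ2: v:0→1, y:1→0
  Δ3: r:0→1
  Δ4: u:0→1
  (4Δ to stable)
t=1 Δ0: v=1 x=0 p=0 r=1 clk=1 q=0 z=0 u=1 y=0
  Δ1: clk:1→0
  (1Δ to stable)
t=2 Δ0: v=1 x=0 p=0 r=1 clk=0 q=0 z=0 u=1 y=0
  Δ1: clk:0→1
  Δ2: v:1→0, y:0→1
  Δ3: r:1→0
  Δ4: u:1→0
  (4Δ to stable)
t=3 Δ0: v=0 x=0 p=0 r=0 clk=1 q=0 z=0 u=0 y=1
  Δ1: clk:1→0
  (1Δ to stable)
t=4 Δ0: v=0 x=0 p=0 r=0 clk=0 q=0 z=0 u=0 y=1
  Δ1: clk:0→1
  Δ2: v:0→1, y:1→0
  Δ3: r:0→1
  Δ4: u:0→1
  (4Δ to stable)
t=5 Δ0: v=1 x=0 p=0 r=1 clk=1 q=0 z=0 u=1 y=0
  Δ1: clk:1→0
  (1Δ to stable)
t=6 Δ0: v=1 x=0 p=0 r=1 clk=0 q=0 z=0 u=1 y=0
  Δ1: clk:0→1
  Δ2: v:1→0, y:0→1
  Δ3: r:1→0
  Δ4: u:1→0
  (4Δ to stable)
t=7 Δ0: v=0 x=0 p=0 r=0 clk=1 q=0 z=0 u=0 y=1
  Δ1: clk:1→0
  (1Δ to stable)
t=8 Δ0: v=0 x=0 p=0 r=0 clk=0 q=0 z=0 u=0 y=1
  Δ1: clk:0→1
  Δ2: v:0→1, y:1→0
  Δ3: r:0→1
  Δ4: u:0→1
  (4Δ to stable)
t=9 Δ0: v=1 x=0 p=0 r=1 clk=1 q=0 z=0 u=1 y=0
  Δ1: clk:1→0
  (1Δ to stable)
t=10 Δ0: v=1 x=0 p=0 r=1 clk=0 q=0 z=0 u=1 y=0
  Δ1: clk:0→1
  Δ2: v:1→0, y:0→1
  Δ3: r:1→0
  Δ4: u:1→0
  (4Δ to stable)
t=11 Δ0: v=0 x=0 p=0 r=0 clk=1 q=0 z=0 u=0 y=1
  Δ1: clk:1→0
  (1Δ to stable)
t=12 Δ0: v=0 x=0 p=0 r=0 clk=0 q=0 z=0 u=0 y=1
  Δ1: clk:0→1
  Δ2: v:0→1, y:1→0
  Δ3: r:0→1
  Δ4: u:0→1
  (4Δ to stable)
t=13 Δ0: v=1 x=0 p=0 r=1 clk=1 q=0 z=0 u=1 y=0
  Δ1: clk:1→0
  (1Δ to stable)
t=14 Δ0: v=1 x=0 p=0 r=1 clk=0 q=0 z=0 u=1 y=0
  Δ1: clk:0→1
  Δ2: v:1→0, y:0→1
  Δ3: r:1→0
  Δ4: u:1→0
  (4Δ to stable)
t=15 Δ0: v=0 x=0 p=0 r=0 clk=1 q=0 z=0 u=0 y=1
  Δ1: clk:1→0
  (1Δ to stable)
t=16 Δ0: v=0 x=0 p=0 r=0 clk=0 q=0 z=0 u=0 y=1
  Δ1: clk:0→1
  Δ2: v:0→1, y:1→0
  Δ3: r:0→1
  Δ4: u:0→1
  (4Δ to stable)
t=17 Δ0: v=1 x=0 p=0 r=1 clk=1 q=0 z=0 u=1 y=0
  Δ1: clk:1→0
  (1Δ to stable)
t=18 Δ0: v=1 x=0 p=0 r=1 clk=0 q=0 z=0 u=1 y=0
  Δ1: clk:0→1
  Δ2: v:1→0, y:0→1
  Δ3: r:1→0
  Δ4: u:1→0
  (4Δ to stable)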